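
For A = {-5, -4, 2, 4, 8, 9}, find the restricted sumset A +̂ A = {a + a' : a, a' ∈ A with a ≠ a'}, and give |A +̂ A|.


Restricted sumset: A +̂ A = {a + a' : a ∈ A, a' ∈ A, a ≠ a'}.
Equivalently, take A + A and drop any sum 2a that is achievable ONLY as a + a for a ∈ A (i.e. sums representable only with equal summands).
Enumerate pairs (a, a') with a < a' (symmetric, so each unordered pair gives one sum; this covers all a ≠ a'):
  -5 + -4 = -9
  -5 + 2 = -3
  -5 + 4 = -1
  -5 + 8 = 3
  -5 + 9 = 4
  -4 + 2 = -2
  -4 + 4 = 0
  -4 + 8 = 4
  -4 + 9 = 5
  2 + 4 = 6
  2 + 8 = 10
  2 + 9 = 11
  4 + 8 = 12
  4 + 9 = 13
  8 + 9 = 17
Collected distinct sums: {-9, -3, -2, -1, 0, 3, 4, 5, 6, 10, 11, 12, 13, 17}
|A +̂ A| = 14
(Reference bound: |A +̂ A| ≥ 2|A| - 3 for |A| ≥ 2, with |A| = 6 giving ≥ 9.)

|A +̂ A| = 14


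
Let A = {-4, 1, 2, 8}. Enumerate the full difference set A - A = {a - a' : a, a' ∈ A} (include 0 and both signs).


A - A = {a - a' : a, a' ∈ A}.
Compute a - a' for each ordered pair (a, a'):
a = -4: -4--4=0, -4-1=-5, -4-2=-6, -4-8=-12
a = 1: 1--4=5, 1-1=0, 1-2=-1, 1-8=-7
a = 2: 2--4=6, 2-1=1, 2-2=0, 2-8=-6
a = 8: 8--4=12, 8-1=7, 8-2=6, 8-8=0
Collecting distinct values (and noting 0 appears from a-a):
A - A = {-12, -7, -6, -5, -1, 0, 1, 5, 6, 7, 12}
|A - A| = 11

A - A = {-12, -7, -6, -5, -1, 0, 1, 5, 6, 7, 12}


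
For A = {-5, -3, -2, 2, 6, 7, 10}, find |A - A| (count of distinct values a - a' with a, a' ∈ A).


A - A = {a - a' : a, a' ∈ A}; |A| = 7.
Bounds: 2|A|-1 ≤ |A - A| ≤ |A|² - |A| + 1, i.e. 13 ≤ |A - A| ≤ 43.
Note: 0 ∈ A - A always (from a - a). The set is symmetric: if d ∈ A - A then -d ∈ A - A.
Enumerate nonzero differences d = a - a' with a > a' (then include -d):
Positive differences: {1, 2, 3, 4, 5, 7, 8, 9, 10, 11, 12, 13, 15}
Full difference set: {0} ∪ (positive diffs) ∪ (negative diffs).
|A - A| = 1 + 2·13 = 27 (matches direct enumeration: 27).

|A - A| = 27


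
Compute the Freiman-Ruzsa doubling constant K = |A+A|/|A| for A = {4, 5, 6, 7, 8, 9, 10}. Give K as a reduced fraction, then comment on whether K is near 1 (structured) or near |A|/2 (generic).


|A| = 7.
Compute A + A by enumerating all 49 pairs.
A + A = {8, 9, 10, 11, 12, 13, 14, 15, 16, 17, 18, 19, 20}, so |A + A| = 13.
K = |A + A| / |A| = 13/7 (already in lowest terms) ≈ 1.8571.
Reference: AP of size 7 gives K = 13/7 ≈ 1.8571; a fully generic set of size 7 gives K ≈ 4.0000.

|A| = 7, |A + A| = 13, K = 13/7.


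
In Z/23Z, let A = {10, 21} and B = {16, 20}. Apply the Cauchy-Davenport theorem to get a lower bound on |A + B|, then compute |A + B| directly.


Cauchy-Davenport: |A + B| ≥ min(p, |A| + |B| - 1) for A, B nonempty in Z/pZ.
|A| = 2, |B| = 2, p = 23.
CD lower bound = min(23, 2 + 2 - 1) = min(23, 3) = 3.
Compute A + B mod 23 directly:
a = 10: 10+16=3, 10+20=7
a = 21: 21+16=14, 21+20=18
A + B = {3, 7, 14, 18}, so |A + B| = 4.
Verify: 4 ≥ 3? Yes ✓.

CD lower bound = 3, actual |A + B| = 4.


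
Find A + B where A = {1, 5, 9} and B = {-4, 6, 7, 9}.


A + B = {a + b : a ∈ A, b ∈ B}.
Enumerate all |A|·|B| = 3·4 = 12 pairs (a, b) and collect distinct sums.
a = 1: 1+-4=-3, 1+6=7, 1+7=8, 1+9=10
a = 5: 5+-4=1, 5+6=11, 5+7=12, 5+9=14
a = 9: 9+-4=5, 9+6=15, 9+7=16, 9+9=18
Collecting distinct sums: A + B = {-3, 1, 5, 7, 8, 10, 11, 12, 14, 15, 16, 18}
|A + B| = 12

A + B = {-3, 1, 5, 7, 8, 10, 11, 12, 14, 15, 16, 18}


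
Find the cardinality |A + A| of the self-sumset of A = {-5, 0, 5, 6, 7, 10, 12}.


A + A = {a + a' : a, a' ∈ A}; |A| = 7.
General bounds: 2|A| - 1 ≤ |A + A| ≤ |A|(|A|+1)/2, i.e. 13 ≤ |A + A| ≤ 28.
Lower bound 2|A|-1 is attained iff A is an arithmetic progression.
Enumerate sums a + a' for a ≤ a' (symmetric, so this suffices):
a = -5: -5+-5=-10, -5+0=-5, -5+5=0, -5+6=1, -5+7=2, -5+10=5, -5+12=7
a = 0: 0+0=0, 0+5=5, 0+6=6, 0+7=7, 0+10=10, 0+12=12
a = 5: 5+5=10, 5+6=11, 5+7=12, 5+10=15, 5+12=17
a = 6: 6+6=12, 6+7=13, 6+10=16, 6+12=18
a = 7: 7+7=14, 7+10=17, 7+12=19
a = 10: 10+10=20, 10+12=22
a = 12: 12+12=24
Distinct sums: {-10, -5, 0, 1, 2, 5, 6, 7, 10, 11, 12, 13, 14, 15, 16, 17, 18, 19, 20, 22, 24}
|A + A| = 21

|A + A| = 21


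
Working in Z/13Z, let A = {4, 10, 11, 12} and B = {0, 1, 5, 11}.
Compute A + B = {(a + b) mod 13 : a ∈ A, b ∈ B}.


Work in Z/13Z: reduce every sum a + b modulo 13.
Enumerate all 16 pairs:
a = 4: 4+0=4, 4+1=5, 4+5=9, 4+11=2
a = 10: 10+0=10, 10+1=11, 10+5=2, 10+11=8
a = 11: 11+0=11, 11+1=12, 11+5=3, 11+11=9
a = 12: 12+0=12, 12+1=0, 12+5=4, 12+11=10
Distinct residues collected: {0, 2, 3, 4, 5, 8, 9, 10, 11, 12}
|A + B| = 10 (out of 13 total residues).

A + B = {0, 2, 3, 4, 5, 8, 9, 10, 11, 12}


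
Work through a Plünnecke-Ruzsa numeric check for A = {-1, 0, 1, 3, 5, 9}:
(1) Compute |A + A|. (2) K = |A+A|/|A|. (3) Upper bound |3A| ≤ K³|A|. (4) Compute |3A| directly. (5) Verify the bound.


|A| = 6.
Step 1: Compute A + A by enumerating all 36 pairs.
A + A = {-2, -1, 0, 1, 2, 3, 4, 5, 6, 8, 9, 10, 12, 14, 18}, so |A + A| = 15.
Step 2: Doubling constant K = |A + A|/|A| = 15/6 = 15/6 ≈ 2.5000.
Step 3: Plünnecke-Ruzsa gives |3A| ≤ K³·|A| = (2.5000)³ · 6 ≈ 93.7500.
Step 4: Compute 3A = A + A + A directly by enumerating all triples (a,b,c) ∈ A³; |3A| = 25.
Step 5: Check 25 ≤ 93.7500? Yes ✓.

K = 15/6, Plünnecke-Ruzsa bound K³|A| ≈ 93.7500, |3A| = 25, inequality holds.


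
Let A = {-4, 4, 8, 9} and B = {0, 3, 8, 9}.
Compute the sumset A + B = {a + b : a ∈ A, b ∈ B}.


A + B = {a + b : a ∈ A, b ∈ B}.
Enumerate all |A|·|B| = 4·4 = 16 pairs (a, b) and collect distinct sums.
a = -4: -4+0=-4, -4+3=-1, -4+8=4, -4+9=5
a = 4: 4+0=4, 4+3=7, 4+8=12, 4+9=13
a = 8: 8+0=8, 8+3=11, 8+8=16, 8+9=17
a = 9: 9+0=9, 9+3=12, 9+8=17, 9+9=18
Collecting distinct sums: A + B = {-4, -1, 4, 5, 7, 8, 9, 11, 12, 13, 16, 17, 18}
|A + B| = 13

A + B = {-4, -1, 4, 5, 7, 8, 9, 11, 12, 13, 16, 17, 18}


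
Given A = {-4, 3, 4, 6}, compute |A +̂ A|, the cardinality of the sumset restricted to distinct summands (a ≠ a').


Restricted sumset: A +̂ A = {a + a' : a ∈ A, a' ∈ A, a ≠ a'}.
Equivalently, take A + A and drop any sum 2a that is achievable ONLY as a + a for a ∈ A (i.e. sums representable only with equal summands).
Enumerate pairs (a, a') with a < a' (symmetric, so each unordered pair gives one sum; this covers all a ≠ a'):
  -4 + 3 = -1
  -4 + 4 = 0
  -4 + 6 = 2
  3 + 4 = 7
  3 + 6 = 9
  4 + 6 = 10
Collected distinct sums: {-1, 0, 2, 7, 9, 10}
|A +̂ A| = 6
(Reference bound: |A +̂ A| ≥ 2|A| - 3 for |A| ≥ 2, with |A| = 4 giving ≥ 5.)

|A +̂ A| = 6


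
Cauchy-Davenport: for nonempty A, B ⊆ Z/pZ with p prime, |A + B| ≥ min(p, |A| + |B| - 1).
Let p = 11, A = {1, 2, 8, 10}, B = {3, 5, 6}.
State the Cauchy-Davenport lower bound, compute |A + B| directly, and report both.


Cauchy-Davenport: |A + B| ≥ min(p, |A| + |B| - 1) for A, B nonempty in Z/pZ.
|A| = 4, |B| = 3, p = 11.
CD lower bound = min(11, 4 + 3 - 1) = min(11, 6) = 6.
Compute A + B mod 11 directly:
a = 1: 1+3=4, 1+5=6, 1+6=7
a = 2: 2+3=5, 2+5=7, 2+6=8
a = 8: 8+3=0, 8+5=2, 8+6=3
a = 10: 10+3=2, 10+5=4, 10+6=5
A + B = {0, 2, 3, 4, 5, 6, 7, 8}, so |A + B| = 8.
Verify: 8 ≥ 6? Yes ✓.

CD lower bound = 6, actual |A + B| = 8.


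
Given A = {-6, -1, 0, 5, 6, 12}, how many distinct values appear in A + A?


A + A = {a + a' : a, a' ∈ A}; |A| = 6.
General bounds: 2|A| - 1 ≤ |A + A| ≤ |A|(|A|+1)/2, i.e. 11 ≤ |A + A| ≤ 21.
Lower bound 2|A|-1 is attained iff A is an arithmetic progression.
Enumerate sums a + a' for a ≤ a' (symmetric, so this suffices):
a = -6: -6+-6=-12, -6+-1=-7, -6+0=-6, -6+5=-1, -6+6=0, -6+12=6
a = -1: -1+-1=-2, -1+0=-1, -1+5=4, -1+6=5, -1+12=11
a = 0: 0+0=0, 0+5=5, 0+6=6, 0+12=12
a = 5: 5+5=10, 5+6=11, 5+12=17
a = 6: 6+6=12, 6+12=18
a = 12: 12+12=24
Distinct sums: {-12, -7, -6, -2, -1, 0, 4, 5, 6, 10, 11, 12, 17, 18, 24}
|A + A| = 15

|A + A| = 15


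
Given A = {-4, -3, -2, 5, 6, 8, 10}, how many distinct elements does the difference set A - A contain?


A - A = {a - a' : a, a' ∈ A}; |A| = 7.
Bounds: 2|A|-1 ≤ |A - A| ≤ |A|² - |A| + 1, i.e. 13 ≤ |A - A| ≤ 43.
Note: 0 ∈ A - A always (from a - a). The set is symmetric: if d ∈ A - A then -d ∈ A - A.
Enumerate nonzero differences d = a - a' with a > a' (then include -d):
Positive differences: {1, 2, 3, 4, 5, 7, 8, 9, 10, 11, 12, 13, 14}
Full difference set: {0} ∪ (positive diffs) ∪ (negative diffs).
|A - A| = 1 + 2·13 = 27 (matches direct enumeration: 27).

|A - A| = 27


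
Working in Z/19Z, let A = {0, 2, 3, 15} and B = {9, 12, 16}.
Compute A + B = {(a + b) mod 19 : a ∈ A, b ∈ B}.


Work in Z/19Z: reduce every sum a + b modulo 19.
Enumerate all 12 pairs:
a = 0: 0+9=9, 0+12=12, 0+16=16
a = 2: 2+9=11, 2+12=14, 2+16=18
a = 3: 3+9=12, 3+12=15, 3+16=0
a = 15: 15+9=5, 15+12=8, 15+16=12
Distinct residues collected: {0, 5, 8, 9, 11, 12, 14, 15, 16, 18}
|A + B| = 10 (out of 19 total residues).

A + B = {0, 5, 8, 9, 11, 12, 14, 15, 16, 18}


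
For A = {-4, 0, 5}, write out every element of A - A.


A - A = {a - a' : a, a' ∈ A}.
Compute a - a' for each ordered pair (a, a'):
a = -4: -4--4=0, -4-0=-4, -4-5=-9
a = 0: 0--4=4, 0-0=0, 0-5=-5
a = 5: 5--4=9, 5-0=5, 5-5=0
Collecting distinct values (and noting 0 appears from a-a):
A - A = {-9, -5, -4, 0, 4, 5, 9}
|A - A| = 7

A - A = {-9, -5, -4, 0, 4, 5, 9}


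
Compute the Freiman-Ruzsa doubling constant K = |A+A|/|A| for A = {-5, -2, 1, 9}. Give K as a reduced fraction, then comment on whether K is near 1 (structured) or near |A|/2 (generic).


|A| = 4.
Compute A + A by enumerating all 16 pairs.
A + A = {-10, -7, -4, -1, 2, 4, 7, 10, 18}, so |A + A| = 9.
K = |A + A| / |A| = 9/4 (already in lowest terms) ≈ 2.2500.
Reference: AP of size 4 gives K = 7/4 ≈ 1.7500; a fully generic set of size 4 gives K ≈ 2.5000.

|A| = 4, |A + A| = 9, K = 9/4.


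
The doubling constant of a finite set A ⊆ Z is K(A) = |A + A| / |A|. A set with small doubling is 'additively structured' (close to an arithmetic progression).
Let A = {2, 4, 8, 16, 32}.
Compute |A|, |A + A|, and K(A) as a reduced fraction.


|A| = 5.
Compute A + A by enumerating all 25 pairs.
A + A = {4, 6, 8, 10, 12, 16, 18, 20, 24, 32, 34, 36, 40, 48, 64}, so |A + A| = 15.
K = |A + A| / |A| = 15/5 = 3/1 ≈ 3.0000.
Reference: AP of size 5 gives K = 9/5 ≈ 1.8000; a fully generic set of size 5 gives K ≈ 3.0000.

|A| = 5, |A + A| = 15, K = 15/5 = 3/1.


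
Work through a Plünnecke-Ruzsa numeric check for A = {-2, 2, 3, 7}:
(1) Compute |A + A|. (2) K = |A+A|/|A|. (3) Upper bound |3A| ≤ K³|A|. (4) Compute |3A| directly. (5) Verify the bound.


|A| = 4.
Step 1: Compute A + A by enumerating all 16 pairs.
A + A = {-4, 0, 1, 4, 5, 6, 9, 10, 14}, so |A + A| = 9.
Step 2: Doubling constant K = |A + A|/|A| = 9/4 = 9/4 ≈ 2.2500.
Step 3: Plünnecke-Ruzsa gives |3A| ≤ K³·|A| = (2.2500)³ · 4 ≈ 45.5625.
Step 4: Compute 3A = A + A + A directly by enumerating all triples (a,b,c) ∈ A³; |3A| = 16.
Step 5: Check 16 ≤ 45.5625? Yes ✓.

K = 9/4, Plünnecke-Ruzsa bound K³|A| ≈ 45.5625, |3A| = 16, inequality holds.


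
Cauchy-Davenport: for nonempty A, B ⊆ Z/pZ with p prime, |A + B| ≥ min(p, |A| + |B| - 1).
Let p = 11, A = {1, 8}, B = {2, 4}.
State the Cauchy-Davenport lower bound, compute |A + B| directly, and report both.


Cauchy-Davenport: |A + B| ≥ min(p, |A| + |B| - 1) for A, B nonempty in Z/pZ.
|A| = 2, |B| = 2, p = 11.
CD lower bound = min(11, 2 + 2 - 1) = min(11, 3) = 3.
Compute A + B mod 11 directly:
a = 1: 1+2=3, 1+4=5
a = 8: 8+2=10, 8+4=1
A + B = {1, 3, 5, 10}, so |A + B| = 4.
Verify: 4 ≥ 3? Yes ✓.

CD lower bound = 3, actual |A + B| = 4.


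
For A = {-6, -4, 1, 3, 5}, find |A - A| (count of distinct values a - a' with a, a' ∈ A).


A - A = {a - a' : a, a' ∈ A}; |A| = 5.
Bounds: 2|A|-1 ≤ |A - A| ≤ |A|² - |A| + 1, i.e. 9 ≤ |A - A| ≤ 21.
Note: 0 ∈ A - A always (from a - a). The set is symmetric: if d ∈ A - A then -d ∈ A - A.
Enumerate nonzero differences d = a - a' with a > a' (then include -d):
Positive differences: {2, 4, 5, 7, 9, 11}
Full difference set: {0} ∪ (positive diffs) ∪ (negative diffs).
|A - A| = 1 + 2·6 = 13 (matches direct enumeration: 13).

|A - A| = 13


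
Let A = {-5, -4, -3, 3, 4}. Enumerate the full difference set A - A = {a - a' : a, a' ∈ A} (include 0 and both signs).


A - A = {a - a' : a, a' ∈ A}.
Compute a - a' for each ordered pair (a, a'):
a = -5: -5--5=0, -5--4=-1, -5--3=-2, -5-3=-8, -5-4=-9
a = -4: -4--5=1, -4--4=0, -4--3=-1, -4-3=-7, -4-4=-8
a = -3: -3--5=2, -3--4=1, -3--3=0, -3-3=-6, -3-4=-7
a = 3: 3--5=8, 3--4=7, 3--3=6, 3-3=0, 3-4=-1
a = 4: 4--5=9, 4--4=8, 4--3=7, 4-3=1, 4-4=0
Collecting distinct values (and noting 0 appears from a-a):
A - A = {-9, -8, -7, -6, -2, -1, 0, 1, 2, 6, 7, 8, 9}
|A - A| = 13

A - A = {-9, -8, -7, -6, -2, -1, 0, 1, 2, 6, 7, 8, 9}


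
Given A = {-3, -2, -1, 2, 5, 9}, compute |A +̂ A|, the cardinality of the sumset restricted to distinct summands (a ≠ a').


Restricted sumset: A +̂ A = {a + a' : a ∈ A, a' ∈ A, a ≠ a'}.
Equivalently, take A + A and drop any sum 2a that is achievable ONLY as a + a for a ∈ A (i.e. sums representable only with equal summands).
Enumerate pairs (a, a') with a < a' (symmetric, so each unordered pair gives one sum; this covers all a ≠ a'):
  -3 + -2 = -5
  -3 + -1 = -4
  -3 + 2 = -1
  -3 + 5 = 2
  -3 + 9 = 6
  -2 + -1 = -3
  -2 + 2 = 0
  -2 + 5 = 3
  -2 + 9 = 7
  -1 + 2 = 1
  -1 + 5 = 4
  -1 + 9 = 8
  2 + 5 = 7
  2 + 9 = 11
  5 + 9 = 14
Collected distinct sums: {-5, -4, -3, -1, 0, 1, 2, 3, 4, 6, 7, 8, 11, 14}
|A +̂ A| = 14
(Reference bound: |A +̂ A| ≥ 2|A| - 3 for |A| ≥ 2, with |A| = 6 giving ≥ 9.)

|A +̂ A| = 14


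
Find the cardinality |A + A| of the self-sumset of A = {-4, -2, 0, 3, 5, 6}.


A + A = {a + a' : a, a' ∈ A}; |A| = 6.
General bounds: 2|A| - 1 ≤ |A + A| ≤ |A|(|A|+1)/2, i.e. 11 ≤ |A + A| ≤ 21.
Lower bound 2|A|-1 is attained iff A is an arithmetic progression.
Enumerate sums a + a' for a ≤ a' (symmetric, so this suffices):
a = -4: -4+-4=-8, -4+-2=-6, -4+0=-4, -4+3=-1, -4+5=1, -4+6=2
a = -2: -2+-2=-4, -2+0=-2, -2+3=1, -2+5=3, -2+6=4
a = 0: 0+0=0, 0+3=3, 0+5=5, 0+6=6
a = 3: 3+3=6, 3+5=8, 3+6=9
a = 5: 5+5=10, 5+6=11
a = 6: 6+6=12
Distinct sums: {-8, -6, -4, -2, -1, 0, 1, 2, 3, 4, 5, 6, 8, 9, 10, 11, 12}
|A + A| = 17

|A + A| = 17


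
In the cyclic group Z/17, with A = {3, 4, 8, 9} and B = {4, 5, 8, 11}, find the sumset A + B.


Work in Z/17Z: reduce every sum a + b modulo 17.
Enumerate all 16 pairs:
a = 3: 3+4=7, 3+5=8, 3+8=11, 3+11=14
a = 4: 4+4=8, 4+5=9, 4+8=12, 4+11=15
a = 8: 8+4=12, 8+5=13, 8+8=16, 8+11=2
a = 9: 9+4=13, 9+5=14, 9+8=0, 9+11=3
Distinct residues collected: {0, 2, 3, 7, 8, 9, 11, 12, 13, 14, 15, 16}
|A + B| = 12 (out of 17 total residues).

A + B = {0, 2, 3, 7, 8, 9, 11, 12, 13, 14, 15, 16}


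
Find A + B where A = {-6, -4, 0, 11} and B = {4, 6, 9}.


A + B = {a + b : a ∈ A, b ∈ B}.
Enumerate all |A|·|B| = 4·3 = 12 pairs (a, b) and collect distinct sums.
a = -6: -6+4=-2, -6+6=0, -6+9=3
a = -4: -4+4=0, -4+6=2, -4+9=5
a = 0: 0+4=4, 0+6=6, 0+9=9
a = 11: 11+4=15, 11+6=17, 11+9=20
Collecting distinct sums: A + B = {-2, 0, 2, 3, 4, 5, 6, 9, 15, 17, 20}
|A + B| = 11

A + B = {-2, 0, 2, 3, 4, 5, 6, 9, 15, 17, 20}


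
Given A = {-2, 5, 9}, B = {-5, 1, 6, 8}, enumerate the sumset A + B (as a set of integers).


A + B = {a + b : a ∈ A, b ∈ B}.
Enumerate all |A|·|B| = 3·4 = 12 pairs (a, b) and collect distinct sums.
a = -2: -2+-5=-7, -2+1=-1, -2+6=4, -2+8=6
a = 5: 5+-5=0, 5+1=6, 5+6=11, 5+8=13
a = 9: 9+-5=4, 9+1=10, 9+6=15, 9+8=17
Collecting distinct sums: A + B = {-7, -1, 0, 4, 6, 10, 11, 13, 15, 17}
|A + B| = 10

A + B = {-7, -1, 0, 4, 6, 10, 11, 13, 15, 17}


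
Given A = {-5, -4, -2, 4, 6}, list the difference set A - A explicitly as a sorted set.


A - A = {a - a' : a, a' ∈ A}.
Compute a - a' for each ordered pair (a, a'):
a = -5: -5--5=0, -5--4=-1, -5--2=-3, -5-4=-9, -5-6=-11
a = -4: -4--5=1, -4--4=0, -4--2=-2, -4-4=-8, -4-6=-10
a = -2: -2--5=3, -2--4=2, -2--2=0, -2-4=-6, -2-6=-8
a = 4: 4--5=9, 4--4=8, 4--2=6, 4-4=0, 4-6=-2
a = 6: 6--5=11, 6--4=10, 6--2=8, 6-4=2, 6-6=0
Collecting distinct values (and noting 0 appears from a-a):
A - A = {-11, -10, -9, -8, -6, -3, -2, -1, 0, 1, 2, 3, 6, 8, 9, 10, 11}
|A - A| = 17

A - A = {-11, -10, -9, -8, -6, -3, -2, -1, 0, 1, 2, 3, 6, 8, 9, 10, 11}


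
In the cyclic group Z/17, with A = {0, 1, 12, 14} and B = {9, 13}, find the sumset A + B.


Work in Z/17Z: reduce every sum a + b modulo 17.
Enumerate all 8 pairs:
a = 0: 0+9=9, 0+13=13
a = 1: 1+9=10, 1+13=14
a = 12: 12+9=4, 12+13=8
a = 14: 14+9=6, 14+13=10
Distinct residues collected: {4, 6, 8, 9, 10, 13, 14}
|A + B| = 7 (out of 17 total residues).

A + B = {4, 6, 8, 9, 10, 13, 14}


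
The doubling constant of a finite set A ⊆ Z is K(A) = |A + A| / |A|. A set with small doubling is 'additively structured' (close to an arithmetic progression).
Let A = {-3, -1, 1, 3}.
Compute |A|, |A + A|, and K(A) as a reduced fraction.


|A| = 4.
Compute A + A by enumerating all 16 pairs.
A + A = {-6, -4, -2, 0, 2, 4, 6}, so |A + A| = 7.
K = |A + A| / |A| = 7/4 (already in lowest terms) ≈ 1.7500.
Reference: AP of size 4 gives K = 7/4 ≈ 1.7500; a fully generic set of size 4 gives K ≈ 2.5000.

|A| = 4, |A + A| = 7, K = 7/4.


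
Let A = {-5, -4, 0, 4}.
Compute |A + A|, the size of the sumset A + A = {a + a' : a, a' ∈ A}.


A + A = {a + a' : a, a' ∈ A}; |A| = 4.
General bounds: 2|A| - 1 ≤ |A + A| ≤ |A|(|A|+1)/2, i.e. 7 ≤ |A + A| ≤ 10.
Lower bound 2|A|-1 is attained iff A is an arithmetic progression.
Enumerate sums a + a' for a ≤ a' (symmetric, so this suffices):
a = -5: -5+-5=-10, -5+-4=-9, -5+0=-5, -5+4=-1
a = -4: -4+-4=-8, -4+0=-4, -4+4=0
a = 0: 0+0=0, 0+4=4
a = 4: 4+4=8
Distinct sums: {-10, -9, -8, -5, -4, -1, 0, 4, 8}
|A + A| = 9

|A + A| = 9


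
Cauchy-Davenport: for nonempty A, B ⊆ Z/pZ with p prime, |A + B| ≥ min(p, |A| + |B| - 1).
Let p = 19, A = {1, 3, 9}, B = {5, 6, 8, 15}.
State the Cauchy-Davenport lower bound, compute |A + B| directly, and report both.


Cauchy-Davenport: |A + B| ≥ min(p, |A| + |B| - 1) for A, B nonempty in Z/pZ.
|A| = 3, |B| = 4, p = 19.
CD lower bound = min(19, 3 + 4 - 1) = min(19, 6) = 6.
Compute A + B mod 19 directly:
a = 1: 1+5=6, 1+6=7, 1+8=9, 1+15=16
a = 3: 3+5=8, 3+6=9, 3+8=11, 3+15=18
a = 9: 9+5=14, 9+6=15, 9+8=17, 9+15=5
A + B = {5, 6, 7, 8, 9, 11, 14, 15, 16, 17, 18}, so |A + B| = 11.
Verify: 11 ≥ 6? Yes ✓.

CD lower bound = 6, actual |A + B| = 11.


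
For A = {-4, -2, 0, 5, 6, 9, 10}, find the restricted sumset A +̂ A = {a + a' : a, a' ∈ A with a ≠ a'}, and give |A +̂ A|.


Restricted sumset: A +̂ A = {a + a' : a ∈ A, a' ∈ A, a ≠ a'}.
Equivalently, take A + A and drop any sum 2a that is achievable ONLY as a + a for a ∈ A (i.e. sums representable only with equal summands).
Enumerate pairs (a, a') with a < a' (symmetric, so each unordered pair gives one sum; this covers all a ≠ a'):
  -4 + -2 = -6
  -4 + 0 = -4
  -4 + 5 = 1
  -4 + 6 = 2
  -4 + 9 = 5
  -4 + 10 = 6
  -2 + 0 = -2
  -2 + 5 = 3
  -2 + 6 = 4
  -2 + 9 = 7
  -2 + 10 = 8
  0 + 5 = 5
  0 + 6 = 6
  0 + 9 = 9
  0 + 10 = 10
  5 + 6 = 11
  5 + 9 = 14
  5 + 10 = 15
  6 + 9 = 15
  6 + 10 = 16
  9 + 10 = 19
Collected distinct sums: {-6, -4, -2, 1, 2, 3, 4, 5, 6, 7, 8, 9, 10, 11, 14, 15, 16, 19}
|A +̂ A| = 18
(Reference bound: |A +̂ A| ≥ 2|A| - 3 for |A| ≥ 2, with |A| = 7 giving ≥ 11.)

|A +̂ A| = 18


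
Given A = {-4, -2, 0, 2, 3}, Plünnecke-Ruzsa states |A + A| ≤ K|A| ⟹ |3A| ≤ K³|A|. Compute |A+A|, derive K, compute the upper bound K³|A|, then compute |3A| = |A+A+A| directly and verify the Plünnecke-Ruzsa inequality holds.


|A| = 5.
Step 1: Compute A + A by enumerating all 25 pairs.
A + A = {-8, -6, -4, -2, -1, 0, 1, 2, 3, 4, 5, 6}, so |A + A| = 12.
Step 2: Doubling constant K = |A + A|/|A| = 12/5 = 12/5 ≈ 2.4000.
Step 3: Plünnecke-Ruzsa gives |3A| ≤ K³·|A| = (2.4000)³ · 5 ≈ 69.1200.
Step 4: Compute 3A = A + A + A directly by enumerating all triples (a,b,c) ∈ A³; |3A| = 19.
Step 5: Check 19 ≤ 69.1200? Yes ✓.

K = 12/5, Plünnecke-Ruzsa bound K³|A| ≈ 69.1200, |3A| = 19, inequality holds.


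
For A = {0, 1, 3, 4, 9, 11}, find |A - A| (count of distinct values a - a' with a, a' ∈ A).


A - A = {a - a' : a, a' ∈ A}; |A| = 6.
Bounds: 2|A|-1 ≤ |A - A| ≤ |A|² - |A| + 1, i.e. 11 ≤ |A - A| ≤ 31.
Note: 0 ∈ A - A always (from a - a). The set is symmetric: if d ∈ A - A then -d ∈ A - A.
Enumerate nonzero differences d = a - a' with a > a' (then include -d):
Positive differences: {1, 2, 3, 4, 5, 6, 7, 8, 9, 10, 11}
Full difference set: {0} ∪ (positive diffs) ∪ (negative diffs).
|A - A| = 1 + 2·11 = 23 (matches direct enumeration: 23).

|A - A| = 23


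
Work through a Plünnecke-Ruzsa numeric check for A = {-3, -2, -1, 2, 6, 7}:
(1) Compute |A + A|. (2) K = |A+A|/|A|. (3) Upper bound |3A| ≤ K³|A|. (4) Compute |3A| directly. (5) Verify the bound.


|A| = 6.
Step 1: Compute A + A by enumerating all 36 pairs.
A + A = {-6, -5, -4, -3, -2, -1, 0, 1, 3, 4, 5, 6, 8, 9, 12, 13, 14}, so |A + A| = 17.
Step 2: Doubling constant K = |A + A|/|A| = 17/6 = 17/6 ≈ 2.8333.
Step 3: Plünnecke-Ruzsa gives |3A| ≤ K³·|A| = (2.8333)³ · 6 ≈ 136.4722.
Step 4: Compute 3A = A + A + A directly by enumerating all triples (a,b,c) ∈ A³; |3A| = 30.
Step 5: Check 30 ≤ 136.4722? Yes ✓.

K = 17/6, Plünnecke-Ruzsa bound K³|A| ≈ 136.4722, |3A| = 30, inequality holds.


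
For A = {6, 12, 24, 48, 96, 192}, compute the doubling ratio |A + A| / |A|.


|A| = 6.
Compute A + A by enumerating all 36 pairs.
A + A = {12, 18, 24, 30, 36, 48, 54, 60, 72, 96, 102, 108, 120, 144, 192, 198, 204, 216, 240, 288, 384}, so |A + A| = 21.
K = |A + A| / |A| = 21/6 = 7/2 ≈ 3.5000.
Reference: AP of size 6 gives K = 11/6 ≈ 1.8333; a fully generic set of size 6 gives K ≈ 3.5000.

|A| = 6, |A + A| = 21, K = 21/6 = 7/2.


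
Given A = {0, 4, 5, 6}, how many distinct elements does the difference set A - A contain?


A - A = {a - a' : a, a' ∈ A}; |A| = 4.
Bounds: 2|A|-1 ≤ |A - A| ≤ |A|² - |A| + 1, i.e. 7 ≤ |A - A| ≤ 13.
Note: 0 ∈ A - A always (from a - a). The set is symmetric: if d ∈ A - A then -d ∈ A - A.
Enumerate nonzero differences d = a - a' with a > a' (then include -d):
Positive differences: {1, 2, 4, 5, 6}
Full difference set: {0} ∪ (positive diffs) ∪ (negative diffs).
|A - A| = 1 + 2·5 = 11 (matches direct enumeration: 11).

|A - A| = 11


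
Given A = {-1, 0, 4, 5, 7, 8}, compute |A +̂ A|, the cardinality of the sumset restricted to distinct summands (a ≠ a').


Restricted sumset: A +̂ A = {a + a' : a ∈ A, a' ∈ A, a ≠ a'}.
Equivalently, take A + A and drop any sum 2a that is achievable ONLY as a + a for a ∈ A (i.e. sums representable only with equal summands).
Enumerate pairs (a, a') with a < a' (symmetric, so each unordered pair gives one sum; this covers all a ≠ a'):
  -1 + 0 = -1
  -1 + 4 = 3
  -1 + 5 = 4
  -1 + 7 = 6
  -1 + 8 = 7
  0 + 4 = 4
  0 + 5 = 5
  0 + 7 = 7
  0 + 8 = 8
  4 + 5 = 9
  4 + 7 = 11
  4 + 8 = 12
  5 + 7 = 12
  5 + 8 = 13
  7 + 8 = 15
Collected distinct sums: {-1, 3, 4, 5, 6, 7, 8, 9, 11, 12, 13, 15}
|A +̂ A| = 12
(Reference bound: |A +̂ A| ≥ 2|A| - 3 for |A| ≥ 2, with |A| = 6 giving ≥ 9.)

|A +̂ A| = 12


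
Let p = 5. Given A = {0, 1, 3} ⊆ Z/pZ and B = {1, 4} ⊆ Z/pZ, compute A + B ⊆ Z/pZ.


Work in Z/5Z: reduce every sum a + b modulo 5.
Enumerate all 6 pairs:
a = 0: 0+1=1, 0+4=4
a = 1: 1+1=2, 1+4=0
a = 3: 3+1=4, 3+4=2
Distinct residues collected: {0, 1, 2, 4}
|A + B| = 4 (out of 5 total residues).

A + B = {0, 1, 2, 4}


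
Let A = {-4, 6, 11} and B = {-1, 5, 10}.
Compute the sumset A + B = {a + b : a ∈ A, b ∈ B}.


A + B = {a + b : a ∈ A, b ∈ B}.
Enumerate all |A|·|B| = 3·3 = 9 pairs (a, b) and collect distinct sums.
a = -4: -4+-1=-5, -4+5=1, -4+10=6
a = 6: 6+-1=5, 6+5=11, 6+10=16
a = 11: 11+-1=10, 11+5=16, 11+10=21
Collecting distinct sums: A + B = {-5, 1, 5, 6, 10, 11, 16, 21}
|A + B| = 8

A + B = {-5, 1, 5, 6, 10, 11, 16, 21}


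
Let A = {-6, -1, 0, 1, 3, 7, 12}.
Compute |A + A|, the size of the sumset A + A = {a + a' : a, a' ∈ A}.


A + A = {a + a' : a, a' ∈ A}; |A| = 7.
General bounds: 2|A| - 1 ≤ |A + A| ≤ |A|(|A|+1)/2, i.e. 13 ≤ |A + A| ≤ 28.
Lower bound 2|A|-1 is attained iff A is an arithmetic progression.
Enumerate sums a + a' for a ≤ a' (symmetric, so this suffices):
a = -6: -6+-6=-12, -6+-1=-7, -6+0=-6, -6+1=-5, -6+3=-3, -6+7=1, -6+12=6
a = -1: -1+-1=-2, -1+0=-1, -1+1=0, -1+3=2, -1+7=6, -1+12=11
a = 0: 0+0=0, 0+1=1, 0+3=3, 0+7=7, 0+12=12
a = 1: 1+1=2, 1+3=4, 1+7=8, 1+12=13
a = 3: 3+3=6, 3+7=10, 3+12=15
a = 7: 7+7=14, 7+12=19
a = 12: 12+12=24
Distinct sums: {-12, -7, -6, -5, -3, -2, -1, 0, 1, 2, 3, 4, 6, 7, 8, 10, 11, 12, 13, 14, 15, 19, 24}
|A + A| = 23

|A + A| = 23


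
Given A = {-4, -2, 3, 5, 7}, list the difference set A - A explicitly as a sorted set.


A - A = {a - a' : a, a' ∈ A}.
Compute a - a' for each ordered pair (a, a'):
a = -4: -4--4=0, -4--2=-2, -4-3=-7, -4-5=-9, -4-7=-11
a = -2: -2--4=2, -2--2=0, -2-3=-5, -2-5=-7, -2-7=-9
a = 3: 3--4=7, 3--2=5, 3-3=0, 3-5=-2, 3-7=-4
a = 5: 5--4=9, 5--2=7, 5-3=2, 5-5=0, 5-7=-2
a = 7: 7--4=11, 7--2=9, 7-3=4, 7-5=2, 7-7=0
Collecting distinct values (and noting 0 appears from a-a):
A - A = {-11, -9, -7, -5, -4, -2, 0, 2, 4, 5, 7, 9, 11}
|A - A| = 13

A - A = {-11, -9, -7, -5, -4, -2, 0, 2, 4, 5, 7, 9, 11}


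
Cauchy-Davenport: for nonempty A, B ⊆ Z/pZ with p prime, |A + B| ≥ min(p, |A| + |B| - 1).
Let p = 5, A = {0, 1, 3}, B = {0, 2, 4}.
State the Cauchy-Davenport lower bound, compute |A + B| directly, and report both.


Cauchy-Davenport: |A + B| ≥ min(p, |A| + |B| - 1) for A, B nonempty in Z/pZ.
|A| = 3, |B| = 3, p = 5.
CD lower bound = min(5, 3 + 3 - 1) = min(5, 5) = 5.
Compute A + B mod 5 directly:
a = 0: 0+0=0, 0+2=2, 0+4=4
a = 1: 1+0=1, 1+2=3, 1+4=0
a = 3: 3+0=3, 3+2=0, 3+4=2
A + B = {0, 1, 2, 3, 4}, so |A + B| = 5.
Verify: 5 ≥ 5? Yes ✓.

CD lower bound = 5, actual |A + B| = 5.


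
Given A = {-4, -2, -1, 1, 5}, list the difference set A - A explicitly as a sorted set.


A - A = {a - a' : a, a' ∈ A}.
Compute a - a' for each ordered pair (a, a'):
a = -4: -4--4=0, -4--2=-2, -4--1=-3, -4-1=-5, -4-5=-9
a = -2: -2--4=2, -2--2=0, -2--1=-1, -2-1=-3, -2-5=-7
a = -1: -1--4=3, -1--2=1, -1--1=0, -1-1=-2, -1-5=-6
a = 1: 1--4=5, 1--2=3, 1--1=2, 1-1=0, 1-5=-4
a = 5: 5--4=9, 5--2=7, 5--1=6, 5-1=4, 5-5=0
Collecting distinct values (and noting 0 appears from a-a):
A - A = {-9, -7, -6, -5, -4, -3, -2, -1, 0, 1, 2, 3, 4, 5, 6, 7, 9}
|A - A| = 17

A - A = {-9, -7, -6, -5, -4, -3, -2, -1, 0, 1, 2, 3, 4, 5, 6, 7, 9}


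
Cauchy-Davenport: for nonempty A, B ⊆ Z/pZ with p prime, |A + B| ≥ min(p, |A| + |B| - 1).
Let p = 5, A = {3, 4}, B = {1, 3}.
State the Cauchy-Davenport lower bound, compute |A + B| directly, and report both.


Cauchy-Davenport: |A + B| ≥ min(p, |A| + |B| - 1) for A, B nonempty in Z/pZ.
|A| = 2, |B| = 2, p = 5.
CD lower bound = min(5, 2 + 2 - 1) = min(5, 3) = 3.
Compute A + B mod 5 directly:
a = 3: 3+1=4, 3+3=1
a = 4: 4+1=0, 4+3=2
A + B = {0, 1, 2, 4}, so |A + B| = 4.
Verify: 4 ≥ 3? Yes ✓.

CD lower bound = 3, actual |A + B| = 4.


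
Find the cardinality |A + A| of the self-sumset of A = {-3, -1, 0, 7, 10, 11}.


A + A = {a + a' : a, a' ∈ A}; |A| = 6.
General bounds: 2|A| - 1 ≤ |A + A| ≤ |A|(|A|+1)/2, i.e. 11 ≤ |A + A| ≤ 21.
Lower bound 2|A|-1 is attained iff A is an arithmetic progression.
Enumerate sums a + a' for a ≤ a' (symmetric, so this suffices):
a = -3: -3+-3=-6, -3+-1=-4, -3+0=-3, -3+7=4, -3+10=7, -3+11=8
a = -1: -1+-1=-2, -1+0=-1, -1+7=6, -1+10=9, -1+11=10
a = 0: 0+0=0, 0+7=7, 0+10=10, 0+11=11
a = 7: 7+7=14, 7+10=17, 7+11=18
a = 10: 10+10=20, 10+11=21
a = 11: 11+11=22
Distinct sums: {-6, -4, -3, -2, -1, 0, 4, 6, 7, 8, 9, 10, 11, 14, 17, 18, 20, 21, 22}
|A + A| = 19

|A + A| = 19


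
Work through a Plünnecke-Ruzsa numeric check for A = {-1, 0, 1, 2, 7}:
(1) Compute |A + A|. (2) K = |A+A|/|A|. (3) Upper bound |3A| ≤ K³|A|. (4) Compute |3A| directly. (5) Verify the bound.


|A| = 5.
Step 1: Compute A + A by enumerating all 25 pairs.
A + A = {-2, -1, 0, 1, 2, 3, 4, 6, 7, 8, 9, 14}, so |A + A| = 12.
Step 2: Doubling constant K = |A + A|/|A| = 12/5 = 12/5 ≈ 2.4000.
Step 3: Plünnecke-Ruzsa gives |3A| ≤ K³·|A| = (2.4000)³ · 5 ≈ 69.1200.
Step 4: Compute 3A = A + A + A directly by enumerating all triples (a,b,c) ∈ A³; |3A| = 20.
Step 5: Check 20 ≤ 69.1200? Yes ✓.

K = 12/5, Plünnecke-Ruzsa bound K³|A| ≈ 69.1200, |3A| = 20, inequality holds.


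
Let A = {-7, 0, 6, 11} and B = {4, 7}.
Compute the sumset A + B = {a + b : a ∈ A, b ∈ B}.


A + B = {a + b : a ∈ A, b ∈ B}.
Enumerate all |A|·|B| = 4·2 = 8 pairs (a, b) and collect distinct sums.
a = -7: -7+4=-3, -7+7=0
a = 0: 0+4=4, 0+7=7
a = 6: 6+4=10, 6+7=13
a = 11: 11+4=15, 11+7=18
Collecting distinct sums: A + B = {-3, 0, 4, 7, 10, 13, 15, 18}
|A + B| = 8

A + B = {-3, 0, 4, 7, 10, 13, 15, 18}


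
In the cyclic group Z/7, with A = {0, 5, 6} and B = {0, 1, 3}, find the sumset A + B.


Work in Z/7Z: reduce every sum a + b modulo 7.
Enumerate all 9 pairs:
a = 0: 0+0=0, 0+1=1, 0+3=3
a = 5: 5+0=5, 5+1=6, 5+3=1
a = 6: 6+0=6, 6+1=0, 6+3=2
Distinct residues collected: {0, 1, 2, 3, 5, 6}
|A + B| = 6 (out of 7 total residues).

A + B = {0, 1, 2, 3, 5, 6}


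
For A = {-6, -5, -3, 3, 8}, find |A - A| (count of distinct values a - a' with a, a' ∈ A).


A - A = {a - a' : a, a' ∈ A}; |A| = 5.
Bounds: 2|A|-1 ≤ |A - A| ≤ |A|² - |A| + 1, i.e. 9 ≤ |A - A| ≤ 21.
Note: 0 ∈ A - A always (from a - a). The set is symmetric: if d ∈ A - A then -d ∈ A - A.
Enumerate nonzero differences d = a - a' with a > a' (then include -d):
Positive differences: {1, 2, 3, 5, 6, 8, 9, 11, 13, 14}
Full difference set: {0} ∪ (positive diffs) ∪ (negative diffs).
|A - A| = 1 + 2·10 = 21 (matches direct enumeration: 21).

|A - A| = 21


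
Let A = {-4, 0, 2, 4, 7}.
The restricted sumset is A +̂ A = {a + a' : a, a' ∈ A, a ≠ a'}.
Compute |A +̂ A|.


Restricted sumset: A +̂ A = {a + a' : a ∈ A, a' ∈ A, a ≠ a'}.
Equivalently, take A + A and drop any sum 2a that is achievable ONLY as a + a for a ∈ A (i.e. sums representable only with equal summands).
Enumerate pairs (a, a') with a < a' (symmetric, so each unordered pair gives one sum; this covers all a ≠ a'):
  -4 + 0 = -4
  -4 + 2 = -2
  -4 + 4 = 0
  -4 + 7 = 3
  0 + 2 = 2
  0 + 4 = 4
  0 + 7 = 7
  2 + 4 = 6
  2 + 7 = 9
  4 + 7 = 11
Collected distinct sums: {-4, -2, 0, 2, 3, 4, 6, 7, 9, 11}
|A +̂ A| = 10
(Reference bound: |A +̂ A| ≥ 2|A| - 3 for |A| ≥ 2, with |A| = 5 giving ≥ 7.)

|A +̂ A| = 10


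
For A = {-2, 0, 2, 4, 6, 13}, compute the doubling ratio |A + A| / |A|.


|A| = 6.
Compute A + A by enumerating all 36 pairs.
A + A = {-4, -2, 0, 2, 4, 6, 8, 10, 11, 12, 13, 15, 17, 19, 26}, so |A + A| = 15.
K = |A + A| / |A| = 15/6 = 5/2 ≈ 2.5000.
Reference: AP of size 6 gives K = 11/6 ≈ 1.8333; a fully generic set of size 6 gives K ≈ 3.5000.

|A| = 6, |A + A| = 15, K = 15/6 = 5/2.


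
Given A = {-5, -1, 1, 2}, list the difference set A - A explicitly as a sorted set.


A - A = {a - a' : a, a' ∈ A}.
Compute a - a' for each ordered pair (a, a'):
a = -5: -5--5=0, -5--1=-4, -5-1=-6, -5-2=-7
a = -1: -1--5=4, -1--1=0, -1-1=-2, -1-2=-3
a = 1: 1--5=6, 1--1=2, 1-1=0, 1-2=-1
a = 2: 2--5=7, 2--1=3, 2-1=1, 2-2=0
Collecting distinct values (and noting 0 appears from a-a):
A - A = {-7, -6, -4, -3, -2, -1, 0, 1, 2, 3, 4, 6, 7}
|A - A| = 13

A - A = {-7, -6, -4, -3, -2, -1, 0, 1, 2, 3, 4, 6, 7}


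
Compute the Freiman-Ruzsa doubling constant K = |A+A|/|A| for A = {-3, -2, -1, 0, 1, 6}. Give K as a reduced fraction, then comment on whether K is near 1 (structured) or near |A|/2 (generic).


|A| = 6.
Compute A + A by enumerating all 36 pairs.
A + A = {-6, -5, -4, -3, -2, -1, 0, 1, 2, 3, 4, 5, 6, 7, 12}, so |A + A| = 15.
K = |A + A| / |A| = 15/6 = 5/2 ≈ 2.5000.
Reference: AP of size 6 gives K = 11/6 ≈ 1.8333; a fully generic set of size 6 gives K ≈ 3.5000.

|A| = 6, |A + A| = 15, K = 15/6 = 5/2.


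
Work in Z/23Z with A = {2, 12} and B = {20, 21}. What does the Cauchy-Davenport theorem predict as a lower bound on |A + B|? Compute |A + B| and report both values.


Cauchy-Davenport: |A + B| ≥ min(p, |A| + |B| - 1) for A, B nonempty in Z/pZ.
|A| = 2, |B| = 2, p = 23.
CD lower bound = min(23, 2 + 2 - 1) = min(23, 3) = 3.
Compute A + B mod 23 directly:
a = 2: 2+20=22, 2+21=0
a = 12: 12+20=9, 12+21=10
A + B = {0, 9, 10, 22}, so |A + B| = 4.
Verify: 4 ≥ 3? Yes ✓.

CD lower bound = 3, actual |A + B| = 4.


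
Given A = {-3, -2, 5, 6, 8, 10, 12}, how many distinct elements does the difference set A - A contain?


A - A = {a - a' : a, a' ∈ A}; |A| = 7.
Bounds: 2|A|-1 ≤ |A - A| ≤ |A|² - |A| + 1, i.e. 13 ≤ |A - A| ≤ 43.
Note: 0 ∈ A - A always (from a - a). The set is symmetric: if d ∈ A - A then -d ∈ A - A.
Enumerate nonzero differences d = a - a' with a > a' (then include -d):
Positive differences: {1, 2, 3, 4, 5, 6, 7, 8, 9, 10, 11, 12, 13, 14, 15}
Full difference set: {0} ∪ (positive diffs) ∪ (negative diffs).
|A - A| = 1 + 2·15 = 31 (matches direct enumeration: 31).

|A - A| = 31


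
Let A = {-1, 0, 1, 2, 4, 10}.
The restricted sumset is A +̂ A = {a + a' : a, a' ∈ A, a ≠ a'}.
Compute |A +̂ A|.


Restricted sumset: A +̂ A = {a + a' : a ∈ A, a' ∈ A, a ≠ a'}.
Equivalently, take A + A and drop any sum 2a that is achievable ONLY as a + a for a ∈ A (i.e. sums representable only with equal summands).
Enumerate pairs (a, a') with a < a' (symmetric, so each unordered pair gives one sum; this covers all a ≠ a'):
  -1 + 0 = -1
  -1 + 1 = 0
  -1 + 2 = 1
  -1 + 4 = 3
  -1 + 10 = 9
  0 + 1 = 1
  0 + 2 = 2
  0 + 4 = 4
  0 + 10 = 10
  1 + 2 = 3
  1 + 4 = 5
  1 + 10 = 11
  2 + 4 = 6
  2 + 10 = 12
  4 + 10 = 14
Collected distinct sums: {-1, 0, 1, 2, 3, 4, 5, 6, 9, 10, 11, 12, 14}
|A +̂ A| = 13
(Reference bound: |A +̂ A| ≥ 2|A| - 3 for |A| ≥ 2, with |A| = 6 giving ≥ 9.)

|A +̂ A| = 13


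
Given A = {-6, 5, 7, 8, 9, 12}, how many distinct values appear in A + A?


A + A = {a + a' : a, a' ∈ A}; |A| = 6.
General bounds: 2|A| - 1 ≤ |A + A| ≤ |A|(|A|+1)/2, i.e. 11 ≤ |A + A| ≤ 21.
Lower bound 2|A|-1 is attained iff A is an arithmetic progression.
Enumerate sums a + a' for a ≤ a' (symmetric, so this suffices):
a = -6: -6+-6=-12, -6+5=-1, -6+7=1, -6+8=2, -6+9=3, -6+12=6
a = 5: 5+5=10, 5+7=12, 5+8=13, 5+9=14, 5+12=17
a = 7: 7+7=14, 7+8=15, 7+9=16, 7+12=19
a = 8: 8+8=16, 8+9=17, 8+12=20
a = 9: 9+9=18, 9+12=21
a = 12: 12+12=24
Distinct sums: {-12, -1, 1, 2, 3, 6, 10, 12, 13, 14, 15, 16, 17, 18, 19, 20, 21, 24}
|A + A| = 18

|A + A| = 18


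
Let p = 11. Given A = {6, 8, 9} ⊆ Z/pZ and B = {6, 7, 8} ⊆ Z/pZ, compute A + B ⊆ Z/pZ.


Work in Z/11Z: reduce every sum a + b modulo 11.
Enumerate all 9 pairs:
a = 6: 6+6=1, 6+7=2, 6+8=3
a = 8: 8+6=3, 8+7=4, 8+8=5
a = 9: 9+6=4, 9+7=5, 9+8=6
Distinct residues collected: {1, 2, 3, 4, 5, 6}
|A + B| = 6 (out of 11 total residues).

A + B = {1, 2, 3, 4, 5, 6}


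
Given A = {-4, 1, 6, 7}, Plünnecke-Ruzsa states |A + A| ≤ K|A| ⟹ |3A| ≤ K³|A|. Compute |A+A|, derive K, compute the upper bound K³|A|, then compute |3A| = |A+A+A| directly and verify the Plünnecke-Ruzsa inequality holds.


|A| = 4.
Step 1: Compute A + A by enumerating all 16 pairs.
A + A = {-8, -3, 2, 3, 7, 8, 12, 13, 14}, so |A + A| = 9.
Step 2: Doubling constant K = |A + A|/|A| = 9/4 = 9/4 ≈ 2.2500.
Step 3: Plünnecke-Ruzsa gives |3A| ≤ K³·|A| = (2.2500)³ · 4 ≈ 45.5625.
Step 4: Compute 3A = A + A + A directly by enumerating all triples (a,b,c) ∈ A³; |3A| = 16.
Step 5: Check 16 ≤ 45.5625? Yes ✓.

K = 9/4, Plünnecke-Ruzsa bound K³|A| ≈ 45.5625, |3A| = 16, inequality holds.


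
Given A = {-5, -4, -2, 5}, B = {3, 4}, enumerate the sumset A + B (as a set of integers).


A + B = {a + b : a ∈ A, b ∈ B}.
Enumerate all |A|·|B| = 4·2 = 8 pairs (a, b) and collect distinct sums.
a = -5: -5+3=-2, -5+4=-1
a = -4: -4+3=-1, -4+4=0
a = -2: -2+3=1, -2+4=2
a = 5: 5+3=8, 5+4=9
Collecting distinct sums: A + B = {-2, -1, 0, 1, 2, 8, 9}
|A + B| = 7

A + B = {-2, -1, 0, 1, 2, 8, 9}


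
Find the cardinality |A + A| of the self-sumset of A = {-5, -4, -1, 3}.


A + A = {a + a' : a, a' ∈ A}; |A| = 4.
General bounds: 2|A| - 1 ≤ |A + A| ≤ |A|(|A|+1)/2, i.e. 7 ≤ |A + A| ≤ 10.
Lower bound 2|A|-1 is attained iff A is an arithmetic progression.
Enumerate sums a + a' for a ≤ a' (symmetric, so this suffices):
a = -5: -5+-5=-10, -5+-4=-9, -5+-1=-6, -5+3=-2
a = -4: -4+-4=-8, -4+-1=-5, -4+3=-1
a = -1: -1+-1=-2, -1+3=2
a = 3: 3+3=6
Distinct sums: {-10, -9, -8, -6, -5, -2, -1, 2, 6}
|A + A| = 9

|A + A| = 9


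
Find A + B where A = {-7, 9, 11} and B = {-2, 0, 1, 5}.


A + B = {a + b : a ∈ A, b ∈ B}.
Enumerate all |A|·|B| = 3·4 = 12 pairs (a, b) and collect distinct sums.
a = -7: -7+-2=-9, -7+0=-7, -7+1=-6, -7+5=-2
a = 9: 9+-2=7, 9+0=9, 9+1=10, 9+5=14
a = 11: 11+-2=9, 11+0=11, 11+1=12, 11+5=16
Collecting distinct sums: A + B = {-9, -7, -6, -2, 7, 9, 10, 11, 12, 14, 16}
|A + B| = 11

A + B = {-9, -7, -6, -2, 7, 9, 10, 11, 12, 14, 16}


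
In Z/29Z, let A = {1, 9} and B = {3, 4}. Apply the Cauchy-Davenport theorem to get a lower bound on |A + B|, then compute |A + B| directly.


Cauchy-Davenport: |A + B| ≥ min(p, |A| + |B| - 1) for A, B nonempty in Z/pZ.
|A| = 2, |B| = 2, p = 29.
CD lower bound = min(29, 2 + 2 - 1) = min(29, 3) = 3.
Compute A + B mod 29 directly:
a = 1: 1+3=4, 1+4=5
a = 9: 9+3=12, 9+4=13
A + B = {4, 5, 12, 13}, so |A + B| = 4.
Verify: 4 ≥ 3? Yes ✓.

CD lower bound = 3, actual |A + B| = 4.


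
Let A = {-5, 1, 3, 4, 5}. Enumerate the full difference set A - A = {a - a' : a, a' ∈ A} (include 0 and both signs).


A - A = {a - a' : a, a' ∈ A}.
Compute a - a' for each ordered pair (a, a'):
a = -5: -5--5=0, -5-1=-6, -5-3=-8, -5-4=-9, -5-5=-10
a = 1: 1--5=6, 1-1=0, 1-3=-2, 1-4=-3, 1-5=-4
a = 3: 3--5=8, 3-1=2, 3-3=0, 3-4=-1, 3-5=-2
a = 4: 4--5=9, 4-1=3, 4-3=1, 4-4=0, 4-5=-1
a = 5: 5--5=10, 5-1=4, 5-3=2, 5-4=1, 5-5=0
Collecting distinct values (and noting 0 appears from a-a):
A - A = {-10, -9, -8, -6, -4, -3, -2, -1, 0, 1, 2, 3, 4, 6, 8, 9, 10}
|A - A| = 17

A - A = {-10, -9, -8, -6, -4, -3, -2, -1, 0, 1, 2, 3, 4, 6, 8, 9, 10}


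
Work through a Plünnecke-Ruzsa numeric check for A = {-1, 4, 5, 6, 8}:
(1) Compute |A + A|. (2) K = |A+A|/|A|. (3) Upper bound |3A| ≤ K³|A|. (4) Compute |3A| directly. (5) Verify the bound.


|A| = 5.
Step 1: Compute A + A by enumerating all 25 pairs.
A + A = {-2, 3, 4, 5, 7, 8, 9, 10, 11, 12, 13, 14, 16}, so |A + A| = 13.
Step 2: Doubling constant K = |A + A|/|A| = 13/5 = 13/5 ≈ 2.6000.
Step 3: Plünnecke-Ruzsa gives |3A| ≤ K³·|A| = (2.6000)³ · 5 ≈ 87.8800.
Step 4: Compute 3A = A + A + A directly by enumerating all triples (a,b,c) ∈ A³; |3A| = 22.
Step 5: Check 22 ≤ 87.8800? Yes ✓.

K = 13/5, Plünnecke-Ruzsa bound K³|A| ≈ 87.8800, |3A| = 22, inequality holds.


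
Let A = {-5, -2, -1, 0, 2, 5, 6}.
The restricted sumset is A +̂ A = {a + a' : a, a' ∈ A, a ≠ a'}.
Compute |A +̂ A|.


Restricted sumset: A +̂ A = {a + a' : a ∈ A, a' ∈ A, a ≠ a'}.
Equivalently, take A + A and drop any sum 2a that is achievable ONLY as a + a for a ∈ A (i.e. sums representable only with equal summands).
Enumerate pairs (a, a') with a < a' (symmetric, so each unordered pair gives one sum; this covers all a ≠ a'):
  -5 + -2 = -7
  -5 + -1 = -6
  -5 + 0 = -5
  -5 + 2 = -3
  -5 + 5 = 0
  -5 + 6 = 1
  -2 + -1 = -3
  -2 + 0 = -2
  -2 + 2 = 0
  -2 + 5 = 3
  -2 + 6 = 4
  -1 + 0 = -1
  -1 + 2 = 1
  -1 + 5 = 4
  -1 + 6 = 5
  0 + 2 = 2
  0 + 5 = 5
  0 + 6 = 6
  2 + 5 = 7
  2 + 6 = 8
  5 + 6 = 11
Collected distinct sums: {-7, -6, -5, -3, -2, -1, 0, 1, 2, 3, 4, 5, 6, 7, 8, 11}
|A +̂ A| = 16
(Reference bound: |A +̂ A| ≥ 2|A| - 3 for |A| ≥ 2, with |A| = 7 giving ≥ 11.)

|A +̂ A| = 16


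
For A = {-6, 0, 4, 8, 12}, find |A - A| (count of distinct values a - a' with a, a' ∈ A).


A - A = {a - a' : a, a' ∈ A}; |A| = 5.
Bounds: 2|A|-1 ≤ |A - A| ≤ |A|² - |A| + 1, i.e. 9 ≤ |A - A| ≤ 21.
Note: 0 ∈ A - A always (from a - a). The set is symmetric: if d ∈ A - A then -d ∈ A - A.
Enumerate nonzero differences d = a - a' with a > a' (then include -d):
Positive differences: {4, 6, 8, 10, 12, 14, 18}
Full difference set: {0} ∪ (positive diffs) ∪ (negative diffs).
|A - A| = 1 + 2·7 = 15 (matches direct enumeration: 15).

|A - A| = 15
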